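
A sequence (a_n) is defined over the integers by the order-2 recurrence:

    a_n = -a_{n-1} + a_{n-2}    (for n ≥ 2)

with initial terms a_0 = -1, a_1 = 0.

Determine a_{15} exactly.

377

a_2 = -1·0 + 1·-1 = -1
a_3 = -1·-1 + 1·0 = 1
a_4 = -1·1 + 1·-1 = -2
a_5 = -1·-2 + 1·1 = 3
a_6 = -1·3 + 1·-2 = -5
a_7 = -1·-5 + 1·3 = 8
a_8 = -1·8 + 1·-5 = -13
a_9 = -1·-13 + 1·8 = 21
a_10 = -1·21 + 1·-13 = -34
a_11 = -1·-34 + 1·21 = 55
a_12 = -1·55 + 1·-34 = -89
a_13 = -1·-89 + 1·55 = 144
a_14 = -1·144 + 1·-89 = -233
a_15 = -1·-233 + 1·144 = 377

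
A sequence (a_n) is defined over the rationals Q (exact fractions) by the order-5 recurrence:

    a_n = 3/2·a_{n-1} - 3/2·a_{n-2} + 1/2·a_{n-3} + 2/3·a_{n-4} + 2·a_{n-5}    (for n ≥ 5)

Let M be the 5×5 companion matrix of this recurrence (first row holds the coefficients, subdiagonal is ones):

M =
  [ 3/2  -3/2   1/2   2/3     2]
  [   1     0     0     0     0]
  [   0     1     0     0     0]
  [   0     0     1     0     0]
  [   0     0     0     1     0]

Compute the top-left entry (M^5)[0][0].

107/32

(M^5)[0][0] is the top entry after applying M 5 times to the unit state (1, 0, 0, 0, 0). Equivalently it is h_{9} for the auxiliary sequence (h_n) obeying the same recurrence with h_4 = 1 and h_i = 0 for 0 ≤ i < 4:
h_5 = 3/2·1 + -3/2·0 + 1/2·0 + 2/3·0 + 2·0 = 3/2
h_6 = 3/2·3/2 + -3/2·1 + 1/2·0 + 2/3·0 + 2·0 = 3/4
h_7 = 3/2·3/4 + -3/2·3/2 + 1/2·1 + 2/3·0 + 2·0 = -5/8
h_8 = 3/2·-5/8 + -3/2·3/4 + 1/2·3/2 + 2/3·1 + 2·0 = -31/48
h_9 = 3/2·-31/48 + -3/2·-5/8 + 1/2·3/4 + 2/3·3/2 + 2·1 = 107/32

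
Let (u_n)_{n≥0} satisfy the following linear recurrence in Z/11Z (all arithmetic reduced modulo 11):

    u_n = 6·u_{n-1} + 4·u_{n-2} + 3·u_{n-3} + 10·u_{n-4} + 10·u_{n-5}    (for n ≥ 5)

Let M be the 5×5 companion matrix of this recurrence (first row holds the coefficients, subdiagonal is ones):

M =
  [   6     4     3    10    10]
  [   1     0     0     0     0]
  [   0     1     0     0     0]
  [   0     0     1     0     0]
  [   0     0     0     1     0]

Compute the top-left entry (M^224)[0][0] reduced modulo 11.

9

(M^224)[0][0] is the top entry after applying M 224 times to the unit state (1, 0, 0, 0, 0). Equivalently it is h_{228} for the auxiliary sequence (h_n) obeying the same recurrence with h_4 = 1 and h_i = 0 for 0 ≤ i < 4:
h_5 = 6·1 + 4·0 + 3·0 + 10·0 + 10·0 = 6
h_6 = 6·6 + 4·1 + 3·0 + 10·0 + 10·0 = 7
h_7 = 6·7 + 4·6 + 3·1 + 10·0 + 10·0 = 3
h_8 = 6·3 + 4·7 + 3·6 + 10·1 + 10·0 = 8
h_9 = 6·8 + 4·3 + 3·7 + 10·6 + 10·1 = 8
h_10 = 6·8 + 4·8 + 3·3 + 10·7 + 10·6 = 10
Continuing the recurrence:
  h_11 = 7;  h_12 = 7;  h_13 = 7;  h_14 = 7;  h_15 = 8;  h_16 = 6
  h_17 = 9;  h_18 = 0;  h_19 = 6;  h_20 = 5;  h_21 = 6;  h_22 = 10
  h_23 = 5;  h_24 = 0;  h_25 = 6;  h_26 = 2;  h_27 = 10;  h_28 = 4
  h_29 = 9;  h_30 = 4;  h_31 = 5;  h_32 = 4;  h_33 = 10;  h_34 = 1
  h_35 = 5;  h_36 = 0;  h_37 = 9;  h_38 = 3;  h_39 = 4;  h_40 = 3
  h_41 = 1;  h_42 = 7;  h_43 = 4;  h_44 = 4;  h_45 = 2;  h_46 = 10
  h_47 = 3;  h_48 = 1;  h_49 = 9;  h_50 = 0;  h_51 = 4;  h_52 = 3
  h_53 = 2;  h_54 = 5;  h_55 = 10;  h_56 = 2;  h_57 = 7;  h_58 = 7
  h_59 = 6;  h_60 = 7;  h_61 = 1;  h_62 = 5;  h_63 = 9;  h_64 = 9
  h_65 = 9;  h_66 = 1;  h_67 = 0;  h_68 = 2;  h_69 = 8;  h_70 = 2
  h_71 = 5;  h_72 = 5;  h_73 = 2;  h_74 = 4;  h_75 = 7;  h_76 = 10
  h_77 = 5;  h_78 = 8;  h_79 = 10;  h_80 = 2;  h_81 = 6;  h_82 = 6
  h_83 = 4;  h_84 = 10;  h_85 = 9;  h_86 = 6;  h_87 = 4;  h_88 = 6
  h_89 = 7;  h_90 = 8;  h_91 = 7;  h_92 = 8;  h_93 = 10;  h_94 = 10
  h_95 = 10;  h_96 = 5;  h_97 = 5;  h_98 = 5;  h_99 = 1;  h_100 = 4
  h_101 = 0;  h_102 = 9;  h_103 = 5;  h_104 = 6;  h_105 = 2;  h_106 = 9
  h_107 = 0;  h_108 = 9;  h_109 = 7;  h_110 = 1;  h_111 = 8;  h_112 = 9
  h_113 = 7;  h_114 = 6;  h_115 = 5;  h_116 = 3;  h_117 = 7;  h_118 = 1
  h_119 = 10;  h_120 = 0;  h_121 = 0;  h_122 = 0;  h_123 = 0;  h_124 = 1
  h_125 = 6;  h_126 = 7;  h_127 = 3;  h_128 = 8;  h_129 = 8;  h_130 = 10
  h_131 = 7;  h_132 = 7;  h_133 = 7;  h_134 = 7;  h_135 = 8;  h_136 = 6
  h_137 = 9;  h_138 = 0;  h_139 = 6;  h_140 = 5;  h_141 = 6;  h_142 = 10
  h_143 = 5;  h_144 = 0;  h_145 = 6;  h_146 = 2;  h_147 = 10;  h_148 = 4
  h_149 = 9;  h_150 = 4;  h_151 = 5;  h_152 = 4;  h_153 = 10;  h_154 = 1
  h_155 = 5;  h_156 = 0;  h_157 = 9;  h_158 = 3;  h_159 = 4;  h_160 = 3
  h_161 = 1;  h_162 = 7;  h_163 = 4;  h_164 = 4;  h_165 = 2;  h_166 = 10
  h_167 = 3;  h_168 = 1;  h_169 = 9;  h_170 = 0;  h_171 = 4;  h_172 = 3
  h_173 = 2;  h_174 = 5;  h_175 = 10;  h_176 = 2;  h_177 = 7;  h_178 = 7
  h_179 = 6;  h_180 = 7;  h_181 = 1;  h_182 = 5;  h_183 = 9;  h_184 = 9
  h_185 = 9;  h_186 = 1;  h_187 = 0;  h_188 = 2;  h_189 = 8;  h_190 = 2
  h_191 = 5;  h_192 = 5;  h_193 = 2;  h_194 = 4;  h_195 = 7;  h_196 = 10
  h_197 = 5;  h_198 = 8;  h_199 = 10;  h_200 = 2;  h_201 = 6;  h_202 = 6
  h_203 = 4;  h_204 = 10;  h_205 = 9;  h_206 = 6;  h_207 = 4;  h_208 = 6
  h_209 = 7;  h_210 = 8;  h_211 = 7;  h_212 = 8;  h_213 = 10;  h_214 = 10
  h_215 = 10;  h_216 = 5;  h_217 = 5;  h_218 = 5;  h_219 = 1;  h_220 = 4
  h_221 = 0;  h_222 = 9;  h_223 = 5;  h_224 = 6;  h_225 = 2;  h_226 = 9
h_227 = 6·9 + 4·2 + 3·6 + 10·5 + 10·9 = 0
h_228 = 6·0 + 4·9 + 3·2 + 10·6 + 10·5 = 9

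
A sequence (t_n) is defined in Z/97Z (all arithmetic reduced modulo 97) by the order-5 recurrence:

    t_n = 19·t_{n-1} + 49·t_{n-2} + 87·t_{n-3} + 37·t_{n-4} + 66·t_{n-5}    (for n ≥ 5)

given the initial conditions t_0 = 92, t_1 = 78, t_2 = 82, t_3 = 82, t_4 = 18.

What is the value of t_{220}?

64

t_5 = 19·18 + 49·82 + 87·82 + 37·78 + 66·92 = 82
t_6 = 19·82 + 49·18 + 87·82 + 37·82 + 66·78 = 5
t_7 = 19·5 + 49·82 + 87·18 + 37·82 + 66·82 = 60
t_8 = 19·60 + 49·5 + 87·82 + 37·18 + 66·82 = 47
t_9 = 19·47 + 49·60 + 87·5 + 37·82 + 66·18 = 51
t_10 = 19·51 + 49·47 + 87·60 + 37·5 + 66·82 = 24
Continuing the recurrence:
  t_11 = 88;  t_12 = 83;  t_13 = 65;  t_14 = 43;  t_15 = 58;  t_16 = 89
  t_17 = 55;  t_18 = 37;  t_19 = 23;  t_20 = 91;  t_21 = 16;  t_22 = 26
  t_23 = 72;  t_24 = 92;  t_25 = 71;  t_26 = 74;  t_27 = 3;  t_28 = 71
  t_29 = 46;  t_30 = 10;  t_31 = 36;  t_32 = 47;  t_33 = 21;  t_34 = 25
  t_35 = 19;  t_36 = 59;  t_37 = 55;  t_38 = 43;  t_39 = 37;  t_40 = 71
  t_41 = 28;  t_42 = 35;  t_43 = 5;  t_44 = 3;  t_45 = 48;  t_46 = 78
  t_47 = 91;  t_48 = 80;  t_49 = 92;  t_50 = 45;  t_51 = 80;  t_52 = 34
  t_53 = 93;  t_54 = 88;  t_55 = 82;  t_56 = 32;  t_57 = 22;  t_58 = 84
  t_59 = 41;  t_60 = 19;  t_61 = 91;  t_62 = 20;  t_63 = 70;  t_64 = 56
  t_65 = 88;  t_66 = 83;  t_67 = 24;  t_68 = 53;  t_69 = 60;  t_70 = 57
  t_71 = 62;  t_72 = 29;  t_73 = 7;  t_74 = 19;  t_75 = 68;  t_76 = 43
  t_77 = 21;  t_78 = 81;  t_79 = 88;  t_80 = 64;  t_81 = 88;  t_82 = 66
  t_83 = 45;  t_84 = 36;  t_85 = 9;  t_86 = 35;  t_87 = 74;  t_88 = 58
  t_89 = 6;  t_90 = 31;  t_91 = 16;  t_92 = 63;  t_93 = 95;  t_94 = 67
  t_95 = 79;  t_96 = 43;  t_97 = 51;  t_98 = 74;  t_99 = 53;  t_100 = 64
  t_101 = 38;  t_102 = 23;  t_103 = 65;  t_104 = 88;  t_105 = 72;  t_106 = 47
  t_107 = 92;  t_108 = 13;  t_109 = 50;  t_110 = 77;  t_111 = 7;  t_112 = 65
  t_113 = 24;  t_114 = 20;  t_115 = 39;  t_116 = 80;  t_117 = 67;  t_118 = 46
  t_119 = 9;  t_120 = 14;  t_121 = 52;  t_122 = 45;  t_123 = 36;  t_124 = 86
  t_125 = 73;  t_126 = 56;  t_127 = 32;  t_128 = 32;  t_129 = 2;  t_130 = 28
  t_131 = 49;  t_132 = 50;  t_133 = 19;  t_134 = 94;  t_135 = 58;  t_136 = 29
  t_137 = 54;  t_138 = 3;  t_139 = 93;  t_140 = 67;  t_141 = 12;  t_142 = 48
  t_143 = 7;  t_144 = 21;  t_145 = 84;  t_146 = 79;  t_147 = 7;  t_148 = 38
  t_149 = 16;  t_150 = 87;  t_151 = 61;  t_152 = 49;  t_153 = 39;  t_154 = 17
  t_155 = 43;  t_156 = 18;  t_157 = 69;  t_158 = 19;  t_159 = 67;  t_160 = 71
  t_161 = 35;  t_162 = 1;  t_163 = 4;  t_164 = 34;  t_165 = 23;  t_166 = 45
  t_167 = 13;  t_168 = 58;  t_169 = 19;  t_170 = 48;  t_171 = 58;  t_172 = 60
  t_173 = 79;  t_174 = 4;  t_175 = 28;  t_176 = 69;  t_177 = 20;  t_178 = 16
  t_179 = 51;  t_180 = 37;  t_181 = 91;  t_182 = 94;  t_183 = 88;  t_184 = 15
  t_185 = 57;  t_186 = 43;  t_187 = 19;  t_188 = 16;  t_189 = 24;  t_190 = 1
  t_191 = 17;  t_192 = 38;  t_193 = 94;  t_194 = 55;  t_195 = 49;  t_196 = 73
  t_197 = 9;  t_198 = 51;  t_199 = 12;  t_200 = 36;  t_201 = 93;  t_202 = 72
  t_203 = 63;  t_204 = 2;  t_205 = 74;  t_206 = 73;  t_207 = 48;  t_208 = 27
  t_209 = 58;  t_210 = 24;  t_211 = 19;  t_212 = 80;  t_213 = 28;  t_214 = 54
  t_215 = 5;  t_216 = 79;  t_217 = 53;  t_218 = 41
t_219 = 19·41 + 49·53 + 87·79 + 37·5 + 66·54 = 30
t_220 = 19·30 + 49·41 + 87·53 + 37·79 + 66·5 = 64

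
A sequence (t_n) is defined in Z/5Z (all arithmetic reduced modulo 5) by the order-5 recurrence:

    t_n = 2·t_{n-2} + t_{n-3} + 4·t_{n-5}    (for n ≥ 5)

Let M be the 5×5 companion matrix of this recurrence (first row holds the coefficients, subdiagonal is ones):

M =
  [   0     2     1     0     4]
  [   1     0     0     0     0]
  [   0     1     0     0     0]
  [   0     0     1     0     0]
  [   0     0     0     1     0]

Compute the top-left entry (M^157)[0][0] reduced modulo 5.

(M^157)[0][0] is the top entry after applying M 157 times to the unit state (1, 0, 0, 0, 0). Equivalently it is h_{161} for the auxiliary sequence (h_n) obeying the same recurrence with h_4 = 1 and h_i = 0 for 0 ≤ i < 4:
h_5 = 0·1 + 2·0 + 1·0 + 0·0 + 4·0 = 0
h_6 = 0·0 + 2·1 + 1·0 + 0·0 + 4·0 = 2
h_7 = 0·2 + 2·0 + 1·1 + 0·0 + 4·0 = 1
h_8 = 0·1 + 2·2 + 1·0 + 0·1 + 4·0 = 4
h_9 = 0·4 + 2·1 + 1·2 + 0·0 + 4·1 = 3
h_10 = 0·3 + 2·4 + 1·1 + 0·2 + 4·0 = 4
Continuing the recurrence:
  h_11 = 3;  h_12 = 0;  h_13 = 1;  h_14 = 0;  h_15 = 3;  h_16 = 3
  h_17 = 1;  h_18 = 3;  h_19 = 0;  h_20 = 4;  h_21 = 0;  h_22 = 2
  h_23 = 1;  h_24 = 4;  h_25 = 0;  h_26 = 4;  h_27 = 2;  h_28 = 2
  h_29 = 4;  h_30 = 1;  h_31 = 1;  h_32 = 4;  h_33 = 1;  h_34 = 0
  h_35 = 0;  h_36 = 0;  h_37 = 1;  h_38 = 4;  h_39 = 2;  h_40 = 4
  h_41 = 3;  h_42 = 4;  h_43 = 1;  h_44 = 4;  h_45 = 2;  h_46 = 1
  h_47 = 4;  h_48 = 3;  h_49 = 0;  h_50 = 3;  h_51 = 2;  h_52 = 2
  h_53 = 4;  h_54 = 1;  h_55 = 2;  h_56 = 4;  h_57 = 3;  h_58 = 1
  h_59 = 4;  h_60 = 3;  h_61 = 0;  h_62 = 2;  h_63 = 2;  h_64 = 0
  h_65 = 3;  h_66 = 2;  h_67 = 4;  h_68 = 0;  h_69 = 0;  h_70 = 1
  h_71 = 3;  h_72 = 3;  h_73 = 2;  h_74 = 4;  h_75 = 1;  h_76 = 2
  h_77 = 3;  h_78 = 3;  h_79 = 4;  h_80 = 3;  h_81 = 4;  h_82 = 2
  h_83 = 3;  h_84 = 4;  h_85 = 0;  h_86 = 2;  h_87 = 2;  h_88 = 1
  h_89 = 2;  h_90 = 4;  h_91 = 3;  h_92 = 3;  h_93 = 4;  h_94 = 2
  h_95 = 2;  h_96 = 0;  h_97 = 3;  h_98 = 3;  h_99 = 4;  h_100 = 2
  h_101 = 1;  h_102 = 0;  h_103 = 1;  h_104 = 2;  h_105 = 0;  h_106 = 4
  h_107 = 2;  h_108 = 2;  h_109 = 1;  h_110 = 1;  h_111 = 0;  h_112 = 1
  h_113 = 4;  h_114 = 1;  h_115 = 3;  h_116 = 1;  h_117 = 1;  h_118 = 1
  h_119 = 2;  h_120 = 0;  h_121 = 4;  h_122 = 1;  h_123 = 2;  h_124 = 4
  h_125 = 0;  h_126 = 1;  h_127 = 3;  h_128 = 0;  h_129 = 3;  h_130 = 3
  h_131 = 0;  h_132 = 1;  h_133 = 3;  h_134 = 4;  h_135 = 4;  h_136 = 1
  h_137 = 1;  h_138 = 3;  h_139 = 4;  h_140 = 3;  h_141 = 0;  h_142 = 4
  h_143 = 0;  h_144 = 4;  h_145 = 1;  h_146 = 3;  h_147 = 2;  h_148 = 2
  h_149 = 3;  h_150 = 0;  h_151 = 0;  h_152 = 1;  h_153 = 3;  h_154 = 4
  h_155 = 2;  h_156 = 1;  h_157 = 2;  h_158 = 1;  h_159 = 1
h_160 = 0·1 + 2·1 + 1·2 + 0·1 + 4·2 = 2
h_161 = 0·2 + 2·1 + 1·1 + 0·2 + 4·1 = 2

2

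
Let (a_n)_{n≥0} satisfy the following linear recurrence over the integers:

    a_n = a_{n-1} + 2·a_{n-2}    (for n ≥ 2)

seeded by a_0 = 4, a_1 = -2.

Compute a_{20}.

a_2 = 1·-2 + 2·4 = 6
a_3 = 1·6 + 2·-2 = 2
a_4 = 1·2 + 2·6 = 14
a_5 = 1·14 + 2·2 = 18
a_6 = 1·18 + 2·14 = 46
a_7 = 1·46 + 2·18 = 82
a_8 = 1·82 + 2·46 = 174
a_9 = 1·174 + 2·82 = 338
a_10 = 1·338 + 2·174 = 686
a_11 = 1·686 + 2·338 = 1362
a_12 = 1·1362 + 2·686 = 2734
a_13 = 1·2734 + 2·1362 = 5458
a_14 = 1·5458 + 2·2734 = 10926
a_15 = 1·10926 + 2·5458 = 21842
a_16 = 1·21842 + 2·10926 = 43694
a_17 = 1·43694 + 2·21842 = 87378
a_18 = 1·87378 + 2·43694 = 174766
a_19 = 1·174766 + 2·87378 = 349522
a_20 = 1·349522 + 2·174766 = 699054

699054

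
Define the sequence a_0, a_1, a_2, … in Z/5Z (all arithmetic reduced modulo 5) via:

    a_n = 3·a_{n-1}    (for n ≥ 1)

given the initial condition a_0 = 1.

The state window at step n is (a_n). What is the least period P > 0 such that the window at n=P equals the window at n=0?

4

n=0: window = (1)
n=1: window = (3)
n=2: window = (4)
n=3: window = (2)
n=4: window = (1)
window at n=4 equals window at n=0 → period = 4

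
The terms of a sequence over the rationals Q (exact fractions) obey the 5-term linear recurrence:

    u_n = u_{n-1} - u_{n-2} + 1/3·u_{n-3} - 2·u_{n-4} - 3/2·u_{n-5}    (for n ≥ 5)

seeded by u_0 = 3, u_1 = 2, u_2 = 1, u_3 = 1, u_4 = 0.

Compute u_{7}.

-49/6

u_5 = 1·0 + -1·1 + 1/3·1 + -2·2 + -3/2·3 = -55/6
u_6 = 1·-55/6 + -1·0 + 1/3·1 + -2·1 + -3/2·2 = -83/6
u_7 = 1·-83/6 + -1·-55/6 + 1/3·0 + -2·1 + -3/2·1 = -49/6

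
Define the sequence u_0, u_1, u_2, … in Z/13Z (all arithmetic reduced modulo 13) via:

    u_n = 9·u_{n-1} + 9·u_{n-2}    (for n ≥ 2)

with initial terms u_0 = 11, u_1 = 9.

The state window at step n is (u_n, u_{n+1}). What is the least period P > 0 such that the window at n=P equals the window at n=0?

n=0: window = (11, 9)
n=1: window = (9, 11)
n=2: window = (11, 11)
n=3: window = (11, 3)
n=4: window = (3, 9)
n=5: window = (9, 4)
n=6: window = (4, 0)
n=7: window = (0, 10)
n=8: window = (10, 12)
n=9: window = (12, 3)
n=10: window = (3, 5)
n=11: window = (5, 7)
n=12: window = (7, 4)
n=13: window = (4, 8)
n=14: window = (8, 4)
n=15: window = (4, 4)
n=16: window = (4, 7)
n=17: window = (7, 8)
n=18: window = (8, 5)
n=19: window = (5, 0)
n=20: window = (0, 6)
n=21: window = (6, 2)
n=22: window = (2, 7)
n=23: window = (7, 3)
n=24: window = (3, 12)
n=25: window = (12, 5)
n=26: window = (5, 10)
n=27: window = (10, 5)
n=28: window = (5, 5)
n=29: window = (5, 12)
n=30: window = (12, 10)
n=31: window = (10, 3)
n=32: window = (3, 0)
n=33: window = (0, 1)
n=34: window = (1, 9)
n=35: window = (9, 12)
n=36: window = (12, 7)
n=37: window = (7, 2)
n=38: window = (2, 3)
n=39: window = (3, 6)
n=40: window = (6, 3)
…
n=154: window = (4, 3)
n=155: window = (3, 11)
n=156: window = (11, 9)
window at n=156 equals window at n=0 → period = 156

156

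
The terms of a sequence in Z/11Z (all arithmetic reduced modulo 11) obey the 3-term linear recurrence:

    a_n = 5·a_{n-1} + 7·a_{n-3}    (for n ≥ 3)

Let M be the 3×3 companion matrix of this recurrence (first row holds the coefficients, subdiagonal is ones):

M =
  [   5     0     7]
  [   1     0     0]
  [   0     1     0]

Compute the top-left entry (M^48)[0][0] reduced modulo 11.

8

(M^48)[0][0] is the top entry after applying M 48 times to the unit state (1, 0, 0). Equivalently it is h_{50} for the auxiliary sequence (h_n) obeying the same recurrence with h_2 = 1 and h_i = 0 for 0 ≤ i < 2:
h_3 = 5·1 + 0·0 + 7·0 = 5
h_4 = 5·5 + 0·1 + 7·0 = 3
h_5 = 5·3 + 0·5 + 7·1 = 0
h_6 = 5·0 + 0·3 + 7·5 = 2
h_7 = 5·2 + 0·0 + 7·3 = 9
h_8 = 5·9 + 0·2 + 7·0 = 1
h_9 = 5·1 + 0·9 + 7·2 = 8
h_10 = 5·8 + 0·1 + 7·9 = 4
h_11 = 5·4 + 0·8 + 7·1 = 5
h_12 = 5·5 + 0·4 + 7·8 = 4
h_13 = 5·4 + 0·5 + 7·4 = 4
h_14 = 5·4 + 0·4 + 7·5 = 0
h_15 = 5·0 + 0·4 + 7·4 = 6
h_16 = 5·6 + 0·0 + 7·4 = 3
h_17 = 5·3 + 0·6 + 7·0 = 4
h_18 = 5·4 + 0·3 + 7·6 = 7
h_19 = 5·7 + 0·4 + 7·3 = 1
h_20 = 5·1 + 0·7 + 7·4 = 0
h_21 = 5·0 + 0·1 + 7·7 = 5
h_22 = 5·5 + 0·0 + 7·1 = 10
h_23 = 5·10 + 0·5 + 7·0 = 6
h_24 = 5·6 + 0·10 + 7·5 = 10
h_25 = 5·10 + 0·6 + 7·10 = 10
h_26 = 5·10 + 0·10 + 7·6 = 4
h_27 = 5·4 + 0·10 + 7·10 = 2
h_28 = 5·2 + 0·4 + 7·10 = 3
h_29 = 5·3 + 0·2 + 7·4 = 10
h_30 = 5·10 + 0·3 + 7·2 = 9
h_31 = 5·9 + 0·10 + 7·3 = 0
h_32 = 5·0 + 0·9 + 7·10 = 4
h_33 = 5·4 + 0·0 + 7·9 = 6
h_34 = 5·6 + 0·4 + 7·0 = 8
h_35 = 5·8 + 0·6 + 7·4 = 2
h_36 = 5·2 + 0·8 + 7·6 = 8
h_37 = 5·8 + 0·2 + 7·8 = 8
h_38 = 5·8 + 0·8 + 7·2 = 10
h_39 = 5·10 + 0·8 + 7·8 = 7
h_40 = 5·7 + 0·10 + 7·8 = 3
h_41 = 5·3 + 0·7 + 7·10 = 8
h_42 = 5·8 + 0·3 + 7·7 = 1
h_43 = 5·1 + 0·8 + 7·3 = 4
h_44 = 5·4 + 0·1 + 7·8 = 10
h_45 = 5·10 + 0·4 + 7·1 = 2
h_46 = 5·2 + 0·10 + 7·4 = 5
h_47 = 5·5 + 0·2 + 7·10 = 7
h_48 = 5·7 + 0·5 + 7·2 = 5
h_49 = 5·5 + 0·7 + 7·5 = 5
h_50 = 5·5 + 0·5 + 7·7 = 8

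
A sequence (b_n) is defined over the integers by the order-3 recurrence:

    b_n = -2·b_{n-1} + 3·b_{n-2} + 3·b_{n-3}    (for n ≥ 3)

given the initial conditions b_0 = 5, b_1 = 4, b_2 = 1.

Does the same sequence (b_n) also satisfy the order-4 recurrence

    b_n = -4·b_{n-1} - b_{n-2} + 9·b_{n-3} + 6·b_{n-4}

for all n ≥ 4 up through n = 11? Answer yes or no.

Terms b_0..b_11: 5, 4, 1, 25, -35, 148, -326, 991, -2516, 7027, -18629, 50791
n=4: candidate gives -35, actual b_4 = -35 ✓
n=5: candidate gives 148, actual b_5 = 148 ✓
n=6: candidate gives -326, actual b_6 = -326 ✓
n=7: candidate gives 991, actual b_7 = 991 ✓
n=8: candidate gives -2516, actual b_8 = -2516 ✓
n=9: candidate gives 7027, actual b_9 = 7027 ✓
n=10: candidate gives -18629, actual b_10 = -18629 ✓
n=11: candidate gives 50791, actual b_11 = 50791 ✓

yes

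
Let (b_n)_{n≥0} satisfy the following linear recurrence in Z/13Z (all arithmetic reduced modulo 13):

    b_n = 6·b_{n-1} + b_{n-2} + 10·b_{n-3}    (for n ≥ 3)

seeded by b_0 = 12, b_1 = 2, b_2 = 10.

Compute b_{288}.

5

b_3 = 6·10 + 1·2 + 10·12 = 0
b_4 = 6·0 + 1·10 + 10·2 = 4
b_5 = 6·4 + 1·0 + 10·10 = 7
b_6 = 6·7 + 1·4 + 10·0 = 7
b_7 = 6·7 + 1·7 + 10·4 = 11
b_8 = 6·11 + 1·7 + 10·7 = 0
Continuing the recurrence:
  b_9 = 3;  b_10 = 11;  b_11 = 4;  b_12 = 0;  b_13 = 10;  b_14 = 9
  b_15 = 12;  b_16 = 12;  b_17 = 5;  b_18 = 6;  b_19 = 5;  b_20 = 8
  b_21 = 9;  b_22 = 8;  b_23 = 7;  b_24 = 10;  b_25 = 4;  b_26 = 0
  b_27 = 0;  b_28 = 1;  b_29 = 6;  b_30 = 11;  b_31 = 4;  b_32 = 4
  b_33 = 8;  b_34 = 1;  b_35 = 2;  b_36 = 2;  b_37 = 11;  b_38 = 10
  b_39 = 0;  b_40 = 3;  b_41 = 1;  b_42 = 9;  b_43 = 7;  b_44 = 9
  b_45 = 8;  b_46 = 10;  b_47 = 2;  b_48 = 11;  b_49 = 12;  b_50 = 12
  b_51 = 12;  b_52 = 9;  b_53 = 4;  b_54 = 10;  b_55 = 11;  b_56 = 12
  b_57 = 1;  b_58 = 11;  b_59 = 5;  b_60 = 12;  b_61 = 5;  b_62 = 1
  b_63 = 1;  b_64 = 5;  b_65 = 2;  b_66 = 1;  b_67 = 6;  b_68 = 5
  b_69 = 7;  b_70 = 3;  b_71 = 10;  b_72 = 3;  b_73 = 6;  b_74 = 9
  b_75 = 12;  b_76 = 11;  b_77 = 12;  b_78 = 8;  b_79 = 1;  b_80 = 4
  b_81 = 1;  b_82 = 7;  b_83 = 5;  b_84 = 8;  b_85 = 6;  b_86 = 3
  b_87 = 0;  b_88 = 11;  b_89 = 5;  b_90 = 2;  b_91 = 10;  b_92 = 8
  b_93 = 0;  b_94 = 4;  b_95 = 0;  b_96 = 4;  b_97 = 12;  b_98 = 11
  b_99 = 1;  b_100 = 7;  b_101 = 10;  b_102 = 12;  b_103 = 9;  b_104 = 10
  b_105 = 7;  b_106 = 12;  b_107 = 10;  b_108 = 12;  b_109 = 7;  b_110 = 11
  b_111 = 11;  b_112 = 4;  b_113 = 2;  b_114 = 9;  b_115 = 5;  b_116 = 7
  b_117 = 7;  b_118 = 8;  b_119 = 8;  b_120 = 9;  b_121 = 12;  b_122 = 5
  b_123 = 2;  b_124 = 7;  b_125 = 3;  b_126 = 6;  b_127 = 5;  b_128 = 1
  b_129 = 6;  b_130 = 9;  b_131 = 5;  b_132 = 8;  b_133 = 0;  b_134 = 6
  b_135 = 12;  b_136 = 0;  b_137 = 7;  b_138 = 6;  b_139 = 4;  b_140 = 9
  b_141 = 1;  b_142 = 3;  b_143 = 5;  b_144 = 4;  b_145 = 7;  b_146 = 5
  b_147 = 12;  b_148 = 4;  b_149 = 8;  b_150 = 3;  b_151 = 1;  b_152 = 11
  b_153 = 6;  b_154 = 5;  b_155 = 3;  b_156 = 5;  b_157 = 5;  b_158 = 0
  b_159 = 3;  b_160 = 3;  b_161 = 8;  b_162 = 3;  b_163 = 4;  b_164 = 3
  b_165 = 0;  b_166 = 4;  b_167 = 2;  b_168 = 3;  b_169 = 8;  b_170 = 6
  b_171 = 9;  b_172 = 10;  b_173 = 12;  b_174 = 3;  b_175 = 0;  b_176 = 6
  b_177 = 1;  b_178 = 12;  b_179 = 3;  b_180 = 1;  b_181 = 12;  b_182 = 12
  b_183 = 3;  b_184 = 7;  b_185 = 9;  b_186 = 0;  b_187 = 1;  b_188 = 5
  b_189 = 5;  b_190 = 6;  b_191 = 0;  b_192 = 4;  b_193 = 6;  b_194 = 1
  b_195 = 0;  b_196 = 9;  b_197 = 12;  b_198 = 3;  b_199 = 3;  b_200 = 11
  b_201 = 8;  b_202 = 11;  b_203 = 2;  b_204 = 12;  b_205 = 2;  b_206 = 5
  b_207 = 9;  b_208 = 1;  b_209 = 0;  b_210 = 0;  b_211 = 10;  b_212 = 8
  b_213 = 6;  b_214 = 1;  b_215 = 1;  b_216 = 2;  b_217 = 10;  b_218 = 7
  b_219 = 7;  b_220 = 6;  b_221 = 9;  b_222 = 0;  b_223 = 4;  b_224 = 10
  b_225 = 12;  b_226 = 5;  b_227 = 12;  b_228 = 2;  b_229 = 9;  b_230 = 7
  b_231 = 6;  b_232 = 3;  b_233 = 3;  b_234 = 3;  b_235 = 12;  b_236 = 1
  b_237 = 9;  b_238 = 6;  b_239 = 3;  b_240 = 10;  b_241 = 6;  b_242 = 11
  b_243 = 3;  b_244 = 11;  b_245 = 10;  b_246 = 10;  b_247 = 11;  b_248 = 7
  b_249 = 10;  b_250 = 8;  b_251 = 11;  b_252 = 5;  b_253 = 4;  b_254 = 9
  b_255 = 4;  b_256 = 8;  b_257 = 12;  b_258 = 3;  b_259 = 6;  b_260 = 3
  b_261 = 2;  b_262 = 10;  b_263 = 1;  b_264 = 10;  b_265 = 5;  b_266 = 11
  b_267 = 2;  b_268 = 8;  b_269 = 4;  b_270 = 0;  b_271 = 6;  b_272 = 11
  b_273 = 7;  b_274 = 9;  b_275 = 2;  b_276 = 0;  b_277 = 1;  b_278 = 0
  b_279 = 1;  b_280 = 3;  b_281 = 6;  b_282 = 10;  b_283 = 5;  b_284 = 9
  b_285 = 3;  b_286 = 12
b_287 = 6·12 + 1·3 + 10·9 = 9
b_288 = 6·9 + 1·12 + 10·3 = 5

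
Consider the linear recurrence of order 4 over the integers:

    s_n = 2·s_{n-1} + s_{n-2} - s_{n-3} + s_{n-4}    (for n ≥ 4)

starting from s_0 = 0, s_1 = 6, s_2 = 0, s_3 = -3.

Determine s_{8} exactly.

-270

s_4 = 2·-3 + 1·0 + -1·6 + 1·0 = -12
s_5 = 2·-12 + 1·-3 + -1·0 + 1·6 = -21
s_6 = 2·-21 + 1·-12 + -1·-3 + 1·0 = -51
s_7 = 2·-51 + 1·-21 + -1·-12 + 1·-3 = -114
s_8 = 2·-114 + 1·-51 + -1·-21 + 1·-12 = -270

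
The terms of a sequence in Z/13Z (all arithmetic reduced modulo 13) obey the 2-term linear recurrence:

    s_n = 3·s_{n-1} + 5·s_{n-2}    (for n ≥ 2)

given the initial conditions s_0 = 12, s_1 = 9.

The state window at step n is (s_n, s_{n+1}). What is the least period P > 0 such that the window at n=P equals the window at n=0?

12

n=0: window = (12, 9)
n=1: window = (9, 9)
n=2: window = (9, 7)
n=3: window = (7, 1)
n=4: window = (1, 12)
n=5: window = (12, 2)
n=6: window = (2, 1)
n=7: window = (1, 0)
n=8: window = (0, 5)
n=9: window = (5, 2)
n=10: window = (2, 5)
n=11: window = (5, 12)
n=12: window = (12, 9)
window at n=12 equals window at n=0 → period = 12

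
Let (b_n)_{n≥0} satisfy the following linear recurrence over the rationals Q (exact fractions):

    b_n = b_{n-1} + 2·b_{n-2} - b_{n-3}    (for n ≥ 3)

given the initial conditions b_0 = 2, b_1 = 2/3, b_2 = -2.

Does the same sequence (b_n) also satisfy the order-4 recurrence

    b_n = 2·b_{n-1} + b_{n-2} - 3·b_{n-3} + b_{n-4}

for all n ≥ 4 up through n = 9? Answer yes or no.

Terms b_0..b_9: 2, 2/3, -2, -8/3, -22/3, -32/3, -68/3, -110/3, -214/3, -122
n=4: candidate gives -22/3, actual b_4 = -22/3 ✓
n=5: candidate gives -32/3, actual b_5 = -32/3 ✓
n=6: candidate gives -68/3, actual b_6 = -68/3 ✓
n=7: candidate gives -110/3, actual b_7 = -110/3 ✓
n=8: candidate gives -214/3, actual b_8 = -214/3 ✓
n=9: candidate gives -122, actual b_9 = -122 ✓

yes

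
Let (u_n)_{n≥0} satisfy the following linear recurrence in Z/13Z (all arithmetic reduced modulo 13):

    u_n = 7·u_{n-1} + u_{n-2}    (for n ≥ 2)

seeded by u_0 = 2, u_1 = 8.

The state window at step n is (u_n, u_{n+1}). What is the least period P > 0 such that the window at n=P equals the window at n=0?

6

n=0: window = (2, 8)
n=1: window = (8, 6)
n=2: window = (6, 11)
n=3: window = (11, 5)
n=4: window = (5, 7)
n=5: window = (7, 2)
n=6: window = (2, 8)
window at n=6 equals window at n=0 → period = 6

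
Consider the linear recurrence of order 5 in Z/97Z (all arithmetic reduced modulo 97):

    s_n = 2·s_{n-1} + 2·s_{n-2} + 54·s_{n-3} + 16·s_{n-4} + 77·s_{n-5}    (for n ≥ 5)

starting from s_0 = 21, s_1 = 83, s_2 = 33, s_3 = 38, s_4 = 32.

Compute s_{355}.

87

s_5 = 2·32 + 2·38 + 54·33 + 16·83 + 77·21 = 17
s_6 = 2·17 + 2·32 + 54·38 + 16·33 + 77·83 = 48
s_7 = 2·48 + 2·17 + 54·32 + 16·38 + 77·33 = 60
s_8 = 2·60 + 2·48 + 54·17 + 16·32 + 77·38 = 13
s_9 = 2·13 + 2·60 + 54·48 + 16·17 + 77·32 = 42
s_10 = 2·42 + 2·13 + 54·60 + 16·48 + 77·17 = 92
Continuing the recurrence:
  s_11 = 0;  s_12 = 5;  s_13 = 55;  s_14 = 73;  s_15 = 44;  s_16 = 83
  s_17 = 29;  s_18 = 49;  s_19 = 2;  s_20 = 79;  s_21 = 60;  s_22 = 8
  s_23 = 59;  s_24 = 39;  s_25 = 8;  s_26 = 74;  s_27 = 47;  s_28 = 21
  s_29 = 85;  s_30 = 88;  s_31 = 73;  s_32 = 40;  s_33 = 1;  s_34 = 46
  s_35 = 13;  s_36 = 31;  s_37 = 42;  s_38 = 12;  s_39 = 3;  s_40 = 12
  s_41 = 51;  s_42 = 28;  s_43 = 32;  s_44 = 96;  s_45 = 16;  s_46 = 22
  s_47 = 71;  s_48 = 6;  s_49 = 66;  s_50 = 33;  s_51 = 54;  s_52 = 86
  s_53 = 88;  s_54 = 47;  s_55 = 74;  s_56 = 52;  s_57 = 53;  s_58 = 94
  s_59 = 48;  s_60 = 73;  s_61 = 82;  s_62 = 48;  s_63 = 83;  s_64 = 48
  s_65 = 87;  s_66 = 0;  s_67 = 30;  s_68 = 83;  s_69 = 76;  s_70 = 4
  s_71 = 78;  s_72 = 49;  s_73 = 26;  s_74 = 93;  s_75 = 75;  s_76 = 91
  s_77 = 37;  s_78 = 36;  s_79 = 35;  s_80 = 59;  s_81 = 31;  s_82 = 63
  s_83 = 13;  s_84 = 33;  s_85 = 94;  s_86 = 83;  s_87 = 17;  s_88 = 15
  s_89 = 55;  s_90 = 21;  s_91 = 59;  s_92 = 23;  s_93 = 35;  s_94 = 16
  s_95 = 25;  s_96 = 93;  s_97 = 36;  s_98 = 0;  s_99 = 33;  s_100 = 88
  s_101 = 25;  s_102 = 27;  s_103 = 49;  s_104 = 19;  s_105 = 40;  s_106 = 77
  s_107 = 49;  s_108 = 87;  s_109 = 34;  s_110 = 22;  s_111 = 77;  s_112 = 21
  s_113 = 91;  s_114 = 77;  s_115 = 31;  s_116 = 46;  s_117 = 13;  s_118 = 40
  s_119 = 91;  s_120 = 13;  s_121 = 7;  s_122 = 96;  s_123 = 12;  s_124 = 49
  s_125 = 17;  s_126 = 42;  s_127 = 66;  s_128 = 29;  s_129 = 4;  s_130 = 82
  s_131 = 14;  s_132 = 37;  s_133 = 37;  s_134 = 2;  s_135 = 78;  s_136 = 45
  s_137 = 12;  s_138 = 29;  s_139 = 34;  s_140 = 31;  s_141 = 18;  s_142 = 24
  s_143 = 73;  s_144 = 12;  s_145 = 67;  s_146 = 50;  s_147 = 18;  s_148 = 61
  s_149 = 4;  s_150 = 77;  s_151 = 28;  s_152 = 72;  s_153 = 1;  s_154 = 94
  s_155 = 76;  s_156 = 16;  s_157 = 53;  s_158 = 3;  s_159 = 21;  s_160 = 94
  s_161 = 47;  s_162 = 16;  s_163 = 46;  s_164 = 60;  s_165 = 45;  s_166 = 70
  s_167 = 6;  s_168 = 3;  s_169 = 20;  s_170 = 8;  s_171 = 78;  s_172 = 16
  s_173 = 7;  s_174 = 9;  s_175 = 44;  s_176 = 53;  s_177 = 84;  s_178 = 35
  s_179 = 35;  s_180 = 85;  s_181 = 86;  s_182 = 45;  s_183 = 56;  s_184 = 74
  s_185 = 38;  s_186 = 17;  s_187 = 28;  s_188 = 72;  s_189 = 52;  s_190 = 11
  s_191 = 48;  s_192 = 26;  s_193 = 37;  s_194 = 11;  s_195 = 11;  s_196 = 43
  s_197 = 95;  s_198 = 15;  s_199 = 73;  s_200 = 51;  s_201 = 69;  s_202 = 0
  s_203 = 74;  s_204 = 29;  s_205 = 96;  s_206 = 53;  s_207 = 41;  s_208 = 88
  s_209 = 2;  s_210 = 61;  s_211 = 12;  s_212 = 66;  s_213 = 73;  s_214 = 19
  s_215 = 4;  s_216 = 51;  s_217 = 14;  s_218 = 63;  s_219 = 70;  s_220 = 12
  s_221 = 54;  s_222 = 81;  s_223 = 2;  s_224 = 31;  s_225 = 20;  s_226 = 38
  s_227 = 8;  s_228 = 76;  s_229 = 77;  s_230 = 73;  s_231 = 86;  s_232 = 3
  s_233 = 49;  s_234 = 11;  s_235 = 4;  s_236 = 34;  s_237 = 36;  s_238 = 37
  s_239 = 80;  s_240 = 23;  s_241 = 63;  s_242 = 96;  s_243 = 63;  s_244 = 63
  s_245 = 67;  s_246 = 58;  s_247 = 24;  s_248 = 38;  s_249 = 61;  s_250 = 15
  s_251 = 70;  s_252 = 3;  s_253 = 8;  s_254 = 9;  s_255 = 46;  s_256 = 63
  s_257 = 93;  s_258 = 64;  s_259 = 4;  s_260 = 8;  s_261 = 22;  s_262 = 22
  s_263 = 80;  s_264 = 82;  s_265 = 55;  s_266 = 44;  s_267 = 34;  s_268 = 25
  s_269 = 85;  s_270 = 11;  s_271 = 42;  s_272 = 51;  s_273 = 88;  s_274 = 52
  s_275 = 91;  s_276 = 67;  s_277 = 20;  s_278 = 86;  s_279 = 75;  s_280 = 72
  s_281 = 38;  s_282 = 8;  s_283 = 65;  s_284 = 7;  s_285 = 35;  s_286 = 52
  s_287 = 74;  s_288 = 81;  s_289 = 46;  s_290 = 17;  s_291 = 85;  s_292 = 79
  s_293 = 71;  s_294 = 71;  s_295 = 41;  s_296 = 33;  s_297 = 46;  s_298 = 51
  s_299 = 48;  s_300 = 62;  s_301 = 43;  s_302 = 79;  s_303 = 42;  s_304 = 74
  s_305 = 66;  s_306 = 42;  s_307 = 6;  s_308 = 27;  s_309 = 67;  s_310 = 58
  s_311 = 91;  s_312 = 57;  s_313 = 80;  s_314 = 23;  s_315 = 88;  s_316 = 45
  s_317 = 96;  s_318 = 19;  s_319 = 19;  s_320 = 49;  s_321 = 52;  s_322 = 0
  s_323 = 55;  s_324 = 24;  s_325 = 10;  s_326 = 58;  s_327 = 81;  s_328 = 5
  s_329 = 74;  s_330 = 22;  s_331 = 16;  s_332 = 10;  s_333 = 93;  s_334 = 39
  s_335 = 38;  s_336 = 69;  s_337 = 19;  s_338 = 22;  s_339 = 47;  s_340 = 53
  s_341 = 21;  s_342 = 39;  s_343 = 93;  s_344 = 45;  s_345 = 9;  s_346 = 96
  s_347 = 50;  s_348 = 26;  s_349 = 21;  s_350 = 76;  s_351 = 90;  s_352 = 9
  s_353 = 44
s_354 = 2·44 + 2·9 + 54·90 + 16·76 + 77·21 = 39
s_355 = 2·39 + 2·44 + 54·9 + 16·90 + 77·76 = 87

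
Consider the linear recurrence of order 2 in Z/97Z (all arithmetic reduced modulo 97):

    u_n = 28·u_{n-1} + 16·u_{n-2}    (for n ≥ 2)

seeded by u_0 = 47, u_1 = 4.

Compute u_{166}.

u_2 = 28·4 + 16·47 = 88
u_3 = 28·88 + 16·4 = 6
u_4 = 28·6 + 16·88 = 24
u_5 = 28·24 + 16·6 = 89
u_6 = 28·89 + 16·24 = 63
u_7 = 28·63 + 16·89 = 84
u_8 = 28·84 + 16·63 = 62
u_9 = 28·62 + 16·84 = 73
u_10 = 28·73 + 16·62 = 29
u_11 = 28·29 + 16·73 = 40
u_12 = 28·40 + 16·29 = 32
u_13 = 28·32 + 16·40 = 81
u_14 = 28·81 + 16·32 = 64
u_15 = 28·64 + 16·81 = 81
u_16 = 28·81 + 16·64 = 91
u_17 = 28·91 + 16·81 = 61
u_18 = 28·61 + 16·91 = 60
u_19 = 28·60 + 16·61 = 37
u_20 = 28·37 + 16·60 = 56
u_21 = 28·56 + 16·37 = 26
u_22 = 28·26 + 16·56 = 72
u_23 = 28·72 + 16·26 = 7
u_24 = 28·7 + 16·72 = 87
u_25 = 28·87 + 16·7 = 26
u_26 = 28·26 + 16·87 = 83
u_27 = 28·83 + 16·26 = 24
u_28 = 28·24 + 16·83 = 60
u_29 = 28·60 + 16·24 = 27
u_30 = 28·27 + 16·60 = 67
u_31 = 28·67 + 16·27 = 77
u_32 = 28·77 + 16·67 = 27
u_33 = 28·27 + 16·77 = 48
u_34 = 28·48 + 16·27 = 30
u_35 = 28·30 + 16·48 = 56
u_36 = 28·56 + 16·30 = 11
u_37 = 28·11 + 16·56 = 40
u_38 = 28·40 + 16·11 = 35
u_39 = 28·35 + 16·40 = 68
u_40 = 28·68 + 16·35 = 39
u_41 = 28·39 + 16·68 = 46
u_42 = 28·46 + 16·39 = 69
u_43 = 28·69 + 16·46 = 49
u_44 = 28·49 + 16·69 = 51
u_45 = 28·51 + 16·49 = 78
u_46 = 28·78 + 16·51 = 90
u_47 = 28·90 + 16·78 = 82
u_48 = 28·82 + 16·90 = 50
u_49 = 28·50 + 16·82 = 93
u_50 = 28·93 + 16·50 = 9
u_51 = 28·9 + 16·93 = 91
u_52 = 28·91 + 16·9 = 73
u_53 = 28·73 + 16·91 = 8
u_54 = 28·8 + 16·73 = 34
u_55 = 28·34 + 16·8 = 13
u_56 = 28·13 + 16·34 = 35
u_57 = 28·35 + 16·13 = 24
u_58 = 28·24 + 16·35 = 68
u_59 = 28·68 + 16·24 = 57
u_60 = 28·57 + 16·68 = 65
u_61 = 28·65 + 16·57 = 16
u_62 = 28·16 + 16·65 = 33
u_63 = 28·33 + 16·16 = 16
u_64 = 28·16 + 16·33 = 6
u_65 = 28·6 + 16·16 = 36
u_66 = 28·36 + 16·6 = 37
u_67 = 28·37 + 16·36 = 60
u_68 = 28·60 + 16·37 = 41
u_69 = 28·41 + 16·60 = 71
u_70 = 28·71 + 16·41 = 25
u_71 = 28·25 + 16·71 = 90
u_72 = 28·90 + 16·25 = 10
u_73 = 28·10 + 16·90 = 71
u_74 = 28·71 + 16·10 = 14
u_75 = 28·14 + 16·71 = 73
u_76 = 28·73 + 16·14 = 37
u_77 = 28·37 + 16·73 = 70
u_78 = 28·70 + 16·37 = 30
u_79 = 28·30 + 16·70 = 20
u_80 = 28·20 + 16·30 = 70
u_81 = 28·70 + 16·20 = 49
u_82 = 28·49 + 16·70 = 67
u_83 = 28·67 + 16·49 = 41
u_84 = 28·41 + 16·67 = 86
u_85 = 28·86 + 16·41 = 57
u_86 = 28·57 + 16·86 = 62
u_87 = 28·62 + 16·57 = 29
u_88 = 28·29 + 16·62 = 58
u_89 = 28·58 + 16·29 = 51
u_90 = 28·51 + 16·58 = 28
u_91 = 28·28 + 16·51 = 48
u_92 = 28·48 + 16·28 = 46
u_93 = 28·46 + 16·48 = 19
u_94 = 28·19 + 16·46 = 7
u_95 = 28·7 + 16·19 = 15
u_96 = 28·15 + 16·7 = 47
u_97 = 28·47 + 16·15 = 4
u_98 = 28·4 + 16·47 = 88
u_99 = 28·88 + 16·4 = 6
u_100 = 28·6 + 16·88 = 24
u_101 = 28·24 + 16·6 = 89
u_102 = 28·89 + 16·24 = 63
u_103 = 28·63 + 16·89 = 84
u_104 = 28·84 + 16·63 = 62
u_105 = 28·62 + 16·84 = 73
u_106 = 28·73 + 16·62 = 29
u_107 = 28·29 + 16·73 = 40
u_108 = 28·40 + 16·29 = 32
u_109 = 28·32 + 16·40 = 81
u_110 = 28·81 + 16·32 = 64
u_111 = 28·64 + 16·81 = 81
u_112 = 28·81 + 16·64 = 91
u_113 = 28·91 + 16·81 = 61
u_114 = 28·61 + 16·91 = 60
u_115 = 28·60 + 16·61 = 37
u_116 = 28·37 + 16·60 = 56
u_117 = 28·56 + 16·37 = 26
u_118 = 28·26 + 16·56 = 72
u_119 = 28·72 + 16·26 = 7
u_120 = 28·7 + 16·72 = 87
u_121 = 28·87 + 16·7 = 26
u_122 = 28·26 + 16·87 = 83
u_123 = 28·83 + 16·26 = 24
u_124 = 28·24 + 16·83 = 60
u_125 = 28·60 + 16·24 = 27
u_126 = 28·27 + 16·60 = 67
u_127 = 28·67 + 16·27 = 77
u_128 = 28·77 + 16·67 = 27
u_129 = 28·27 + 16·77 = 48
u_130 = 28·48 + 16·27 = 30
u_131 = 28·30 + 16·48 = 56
u_132 = 28·56 + 16·30 = 11
u_133 = 28·11 + 16·56 = 40
u_134 = 28·40 + 16·11 = 35
u_135 = 28·35 + 16·40 = 68
u_136 = 28·68 + 16·35 = 39
u_137 = 28·39 + 16·68 = 46
u_138 = 28·46 + 16·39 = 69
u_139 = 28·69 + 16·46 = 49
u_140 = 28·49 + 16·69 = 51
u_141 = 28·51 + 16·49 = 78
u_142 = 28·78 + 16·51 = 90
u_143 = 28·90 + 16·78 = 82
u_144 = 28·82 + 16·90 = 50
u_145 = 28·50 + 16·82 = 93
u_146 = 28·93 + 16·50 = 9
u_147 = 28·9 + 16·93 = 91
u_148 = 28·91 + 16·9 = 73
u_149 = 28·73 + 16·91 = 8
u_150 = 28·8 + 16·73 = 34
u_151 = 28·34 + 16·8 = 13
u_152 = 28·13 + 16·34 = 35
u_153 = 28·35 + 16·13 = 24
u_154 = 28·24 + 16·35 = 68
u_155 = 28·68 + 16·24 = 57
u_156 = 28·57 + 16·68 = 65
u_157 = 28·65 + 16·57 = 16
u_158 = 28·16 + 16·65 = 33
u_159 = 28·33 + 16·16 = 16
u_160 = 28·16 + 16·33 = 6
u_161 = 28·6 + 16·16 = 36
u_162 = 28·36 + 16·6 = 37
u_163 = 28·37 + 16·36 = 60
u_164 = 28·60 + 16·37 = 41
u_165 = 28·41 + 16·60 = 71
u_166 = 28·71 + 16·41 = 25

25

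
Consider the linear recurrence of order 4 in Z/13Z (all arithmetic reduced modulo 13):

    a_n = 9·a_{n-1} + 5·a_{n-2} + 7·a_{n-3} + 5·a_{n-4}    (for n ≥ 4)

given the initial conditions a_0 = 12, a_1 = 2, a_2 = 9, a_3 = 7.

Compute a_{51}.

a_4 = 9·7 + 5·9 + 7·2 + 5·12 = 0
a_5 = 9·0 + 5·7 + 7·9 + 5·2 = 4
a_6 = 9·4 + 5·0 + 7·7 + 5·9 = 0
a_7 = 9·0 + 5·4 + 7·0 + 5·7 = 3
a_8 = 9·3 + 5·0 + 7·4 + 5·0 = 3
a_9 = 9·3 + 5·3 + 7·0 + 5·4 = 10
a_10 = 9·10 + 5·3 + 7·3 + 5·0 = 9
a_11 = 9·9 + 5·10 + 7·3 + 5·3 = 11
a_12 = 9·11 + 5·9 + 7·10 + 5·3 = 8
a_13 = 9·8 + 5·11 + 7·9 + 5·10 = 6
a_14 = 9·6 + 5·8 + 7·11 + 5·9 = 8
a_15 = 9·8 + 5·6 + 7·8 + 5·11 = 5
a_16 = 9·5 + 5·8 + 7·6 + 5·8 = 11
a_17 = 9·11 + 5·5 + 7·8 + 5·6 = 2
a_18 = 9·2 + 5·11 + 7·5 + 5·8 = 5
a_19 = 9·5 + 5·2 + 7·11 + 5·5 = 1
a_20 = 9·1 + 5·5 + 7·2 + 5·11 = 12
a_21 = 9·12 + 5·1 + 7·5 + 5·2 = 2
a_22 = 9·2 + 5·12 + 7·1 + 5·5 = 6
a_23 = 9·6 + 5·2 + 7·12 + 5·1 = 10
a_24 = 9·10 + 5·6 + 7·2 + 5·12 = 12
a_25 = 9·12 + 5·10 + 7·6 + 5·2 = 2
a_26 = 9·2 + 5·12 + 7·10 + 5·6 = 9
a_27 = 9·9 + 5·2 + 7·12 + 5·10 = 4
a_28 = 9·4 + 5·9 + 7·2 + 5·12 = 12
a_29 = 9·12 + 5·4 + 7·9 + 5·2 = 6
a_30 = 9·6 + 5·12 + 7·4 + 5·9 = 5
a_31 = 9·5 + 5·6 + 7·12 + 5·4 = 10
a_32 = 9·10 + 5·5 + 7·6 + 5·12 = 9
a_33 = 9·9 + 5·10 + 7·5 + 5·6 = 1
a_34 = 9·1 + 5·9 + 7·10 + 5·5 = 6
a_35 = 9·6 + 5·1 + 7·9 + 5·10 = 3
a_36 = 9·3 + 5·6 + 7·1 + 5·9 = 5
a_37 = 9·5 + 5·3 + 7·6 + 5·1 = 3
a_38 = 9·3 + 5·5 + 7·3 + 5·6 = 12
a_39 = 9·12 + 5·3 + 7·5 + 5·3 = 4
a_40 = 9·4 + 5·12 + 7·3 + 5·5 = 12
a_41 = 9·12 + 5·4 + 7·12 + 5·3 = 6
a_42 = 9·6 + 5·12 + 7·4 + 5·12 = 7
a_43 = 9·7 + 5·6 + 7·12 + 5·4 = 2
a_44 = 9·2 + 5·7 + 7·6 + 5·12 = 12
a_45 = 9·12 + 5·2 + 7·7 + 5·6 = 2
a_46 = 9·2 + 5·12 + 7·2 + 5·7 = 10
a_47 = 9·10 + 5·2 + 7·12 + 5·2 = 12
a_48 = 9·12 + 5·10 + 7·2 + 5·12 = 11
a_49 = 9·11 + 5·12 + 7·10 + 5·2 = 5
a_50 = 9·5 + 5·11 + 7·12 + 5·10 = 0
a_51 = 9·0 + 5·5 + 7·11 + 5·12 = 6

6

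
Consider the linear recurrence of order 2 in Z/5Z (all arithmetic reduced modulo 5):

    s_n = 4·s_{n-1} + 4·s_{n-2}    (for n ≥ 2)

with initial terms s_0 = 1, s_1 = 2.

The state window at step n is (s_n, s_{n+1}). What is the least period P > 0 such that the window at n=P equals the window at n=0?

3

n=0: window = (1, 2)
n=1: window = (2, 2)
n=2: window = (2, 1)
n=3: window = (1, 2)
window at n=3 equals window at n=0 → period = 3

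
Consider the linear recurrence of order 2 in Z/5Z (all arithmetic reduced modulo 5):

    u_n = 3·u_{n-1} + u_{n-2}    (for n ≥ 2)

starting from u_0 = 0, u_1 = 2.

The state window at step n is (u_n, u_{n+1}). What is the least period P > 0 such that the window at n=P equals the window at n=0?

12

n=0: window = (0, 2)
n=1: window = (2, 1)
n=2: window = (1, 0)
n=3: window = (0, 1)
n=4: window = (1, 3)
n=5: window = (3, 0)
n=6: window = (0, 3)
n=7: window = (3, 4)
n=8: window = (4, 0)
n=9: window = (0, 4)
n=10: window = (4, 2)
n=11: window = (2, 0)
n=12: window = (0, 2)
window at n=12 equals window at n=0 → period = 12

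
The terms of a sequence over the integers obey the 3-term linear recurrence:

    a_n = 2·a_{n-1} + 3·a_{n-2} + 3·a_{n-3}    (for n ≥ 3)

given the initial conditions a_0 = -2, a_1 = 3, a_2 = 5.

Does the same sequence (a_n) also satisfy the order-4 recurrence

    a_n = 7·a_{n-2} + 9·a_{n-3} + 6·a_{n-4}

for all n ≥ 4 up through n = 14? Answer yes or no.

yes

Terms a_0..a_14: -2, 3, 5, 13, 50, 154, 497, 1606, 5165, 16639, 53591, 172594, 555878, 1790311, 5766038
n=4: candidate gives 50, actual a_4 = 50 ✓
n=5: candidate gives 154, actual a_5 = 154 ✓
n=6: candidate gives 497, actual a_6 = 497 ✓
n=7: candidate gives 1606, actual a_7 = 1606 ✓
n=8: candidate gives 5165, actual a_8 = 5165 ✓
n=9: candidate gives 16639, actual a_9 = 16639 ✓
n=10: candidate gives 53591, actual a_10 = 53591 ✓
n=11: candidate gives 172594, actual a_11 = 172594 ✓
n=12: candidate gives 555878, actual a_12 = 555878 ✓
n=13: candidate gives 1790311, actual a_13 = 1790311 ✓
n=14: candidate gives 5766038, actual a_14 = 5766038 ✓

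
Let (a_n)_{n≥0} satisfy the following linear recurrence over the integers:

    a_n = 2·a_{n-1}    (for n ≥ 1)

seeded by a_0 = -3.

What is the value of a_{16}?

-196608

a_1 = 2·-3 = -6
a_2 = 2·-6 = -12
a_3 = 2·-12 = -24
a_4 = 2·-24 = -48
a_5 = 2·-48 = -96
a_6 = 2·-96 = -192
a_7 = 2·-192 = -384
a_8 = 2·-384 = -768
a_9 = 2·-768 = -1536
a_10 = 2·-1536 = -3072
a_11 = 2·-3072 = -6144
a_12 = 2·-6144 = -12288
a_13 = 2·-12288 = -24576
a_14 = 2·-24576 = -49152
a_15 = 2·-49152 = -98304
a_16 = 2·-98304 = -196608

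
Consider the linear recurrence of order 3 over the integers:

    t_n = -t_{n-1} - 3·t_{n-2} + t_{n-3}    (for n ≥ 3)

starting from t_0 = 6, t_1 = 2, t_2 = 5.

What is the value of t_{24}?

t_3 = -1·5 + -3·2 + 1·6 = -5
t_4 = -1·-5 + -3·5 + 1·2 = -8
t_5 = -1·-8 + -3·-5 + 1·5 = 28
t_6 = -1·28 + -3·-8 + 1·-5 = -9
t_7 = -1·-9 + -3·28 + 1·-8 = -83
t_8 = -1·-83 + -3·-9 + 1·28 = 138
t_9 = -1·138 + -3·-83 + 1·-9 = 102
t_10 = -1·102 + -3·138 + 1·-83 = -599
t_11 = -1·-599 + -3·102 + 1·138 = 431
t_12 = -1·431 + -3·-599 + 1·102 = 1468
t_13 = -1·1468 + -3·431 + 1·-599 = -3360
t_14 = -1·-3360 + -3·1468 + 1·431 = -613
t_15 = -1·-613 + -3·-3360 + 1·1468 = 12161
t_16 = -1·12161 + -3·-613 + 1·-3360 = -13682
t_17 = -1·-13682 + -3·12161 + 1·-613 = -23414
t_18 = -1·-23414 + -3·-13682 + 1·12161 = 76621
t_19 = -1·76621 + -3·-23414 + 1·-13682 = -20061
t_20 = -1·-20061 + -3·76621 + 1·-23414 = -233216
t_21 = -1·-233216 + -3·-20061 + 1·76621 = 370020
t_22 = -1·370020 + -3·-233216 + 1·-20061 = 309567
t_23 = -1·309567 + -3·370020 + 1·-233216 = -1652843
t_24 = -1·-1652843 + -3·309567 + 1·370020 = 1094162

1094162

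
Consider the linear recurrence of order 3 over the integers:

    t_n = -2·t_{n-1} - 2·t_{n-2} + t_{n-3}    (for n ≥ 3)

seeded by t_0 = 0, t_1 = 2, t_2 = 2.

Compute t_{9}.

t_3 = -2·2 + -2·2 + 1·0 = -8
t_4 = -2·-8 + -2·2 + 1·2 = 14
t_5 = -2·14 + -2·-8 + 1·2 = -10
t_6 = -2·-10 + -2·14 + 1·-8 = -16
t_7 = -2·-16 + -2·-10 + 1·14 = 66
t_8 = -2·66 + -2·-16 + 1·-10 = -110
t_9 = -2·-110 + -2·66 + 1·-16 = 72

72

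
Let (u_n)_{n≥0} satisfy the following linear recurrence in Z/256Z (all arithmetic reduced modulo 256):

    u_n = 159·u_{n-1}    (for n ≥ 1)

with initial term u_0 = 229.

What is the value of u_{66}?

u_1 = 159·229 = 59
u_2 = 159·59 = 165
u_3 = 159·165 = 123
u_4 = 159·123 = 101
u_5 = 159·101 = 187
u_6 = 159·187 = 37
u_7 = 159·37 = 251
u_8 = 159·251 = 229
(u_8) = (229) = (u_0), so the sequence has period 8.
66 ≡ 2 (mod 8), hence u_66 = u_2 = 165.

165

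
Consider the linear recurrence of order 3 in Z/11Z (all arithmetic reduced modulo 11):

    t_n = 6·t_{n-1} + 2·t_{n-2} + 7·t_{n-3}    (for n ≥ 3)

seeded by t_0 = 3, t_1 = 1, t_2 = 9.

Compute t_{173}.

6

t_3 = 6·9 + 2·1 + 7·3 = 0
t_4 = 6·0 + 2·9 + 7·1 = 3
t_5 = 6·3 + 2·0 + 7·9 = 4
t_6 = 6·4 + 2·3 + 7·0 = 8
t_7 = 6·8 + 2·4 + 7·3 = 0
t_8 = 6·0 + 2·8 + 7·4 = 0
Continuing the recurrence:
  t_9 = 1;  t_10 = 6;  t_11 = 5;  t_12 = 5;  t_13 = 5;  t_14 = 9
  t_15 = 0;  t_16 = 9;  t_17 = 7;  t_18 = 5;  t_19 = 8;  t_20 = 8
  t_21 = 0;  t_22 = 6;  t_23 = 4;  t_24 = 3;  t_25 = 2;  t_26 = 2
  t_27 = 4;  t_28 = 9;  t_29 = 10;  t_30 = 7;  t_31 = 4;  t_32 = 9
  t_33 = 1;  t_34 = 8;  t_35 = 3;  t_36 = 8;  t_37 = 0;  t_38 = 4
  t_39 = 3;  t_40 = 4;  t_41 = 3;  t_42 = 3;  t_43 = 8;  t_44 = 9
  t_45 = 3;  t_46 = 4;  t_47 = 5;  t_48 = 4;  t_49 = 7;  t_50 = 8
  t_51 = 2;  t_52 = 0;  t_53 = 5;  t_54 = 0;  t_55 = 10;  t_56 = 7
  t_57 = 7;  t_58 = 5;  t_59 = 5;  t_60 = 1;  t_61 = 7;  t_62 = 2
  t_63 = 0;  t_64 = 9;  t_65 = 2;  t_66 = 8;  t_67 = 5;  t_68 = 5
  t_69 = 8;  t_70 = 5;  t_71 = 4;  t_72 = 2;  t_73 = 0;  t_74 = 10
  t_75 = 8;  t_76 = 2;  t_77 = 10;  t_78 = 10;  t_79 = 6;  t_80 = 5
  t_81 = 2;  t_82 = 9;  t_83 = 5;  t_84 = 7;  t_85 = 5;  t_86 = 2
  t_87 = 5;  t_88 = 3;  t_89 = 9;  t_90 = 7;  t_91 = 4;  t_92 = 2
  t_93 = 3;  t_94 = 6;  t_95 = 1;  t_96 = 6;  t_97 = 3;  t_98 = 4
  t_99 = 6;  t_100 = 10;  t_101 = 1;  t_102 = 2;  t_103 = 7;  t_104 = 9
  t_105 = 5;  t_106 = 9;  t_107 = 6;  t_108 = 1;  t_109 = 4;  t_110 = 2
  t_111 = 5;  t_112 = 7;  t_113 = 0;  t_114 = 5;  t_115 = 2;  t_116 = 0
  t_117 = 6;  t_118 = 6;  t_119 = 4;  t_120 = 1;  t_121 = 1;  t_122 = 3
  t_123 = 5;  t_124 = 10;  t_125 = 3;  t_126 = 7;  t_127 = 8;  t_128 = 6
  t_129 = 2;  t_130 = 3;  t_131 = 9;  t_132 = 8;  t_133 = 10;  t_134 = 7
  t_135 = 8;  t_136 = 0;  t_137 = 10;  t_138 = 6;  t_139 = 1;  t_140 = 0
  t_141 = 0;  t_142 = 7;  t_143 = 9;  t_144 = 2;  t_145 = 2;  t_146 = 2
  t_147 = 8;  t_148 = 0;  t_149 = 8;  t_150 = 5;  t_151 = 2;  t_152 = 1
  t_153 = 1;  t_154 = 0;  t_155 = 9;  t_156 = 6;  t_157 = 10;  t_158 = 3
  t_159 = 3;  t_160 = 6;  t_161 = 8;  t_162 = 4;  t_163 = 5;  t_164 = 6
  t_165 = 8;  t_166 = 7;  t_167 = 1;  t_168 = 10;  t_169 = 1;  t_170 = 0
  t_171 = 6
t_172 = 6·6 + 2·0 + 7·1 = 10
t_173 = 6·10 + 2·6 + 7·0 = 6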